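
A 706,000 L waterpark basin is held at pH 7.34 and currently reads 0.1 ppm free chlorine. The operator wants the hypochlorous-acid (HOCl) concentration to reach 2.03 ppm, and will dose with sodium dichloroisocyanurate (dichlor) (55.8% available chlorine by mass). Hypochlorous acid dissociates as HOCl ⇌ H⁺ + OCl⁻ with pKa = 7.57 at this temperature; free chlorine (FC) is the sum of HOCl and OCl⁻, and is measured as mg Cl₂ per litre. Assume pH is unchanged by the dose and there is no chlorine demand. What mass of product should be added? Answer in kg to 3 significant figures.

[OCl⁻]/[HOCl] = 10^(pH − pKa) = 10^(7.34 − 7.57) = 0.5888; fraction as HOCl = 1/(1 + 0.5888) = 0.6294.
Free chlorine required for 2.03 ppm HOCl: 2.03 / 0.6294 = 3.225 ppm.
FC to add: 3.225 − 0.1 = 3.125 mg/L as Cl₂.
Cl₂ equivalent: 3.125 mg/L × 706,000 L = 2206 g.
Product at 55.8% available Cl: 2206 / 0.558 = 3954 g.

3.95 kg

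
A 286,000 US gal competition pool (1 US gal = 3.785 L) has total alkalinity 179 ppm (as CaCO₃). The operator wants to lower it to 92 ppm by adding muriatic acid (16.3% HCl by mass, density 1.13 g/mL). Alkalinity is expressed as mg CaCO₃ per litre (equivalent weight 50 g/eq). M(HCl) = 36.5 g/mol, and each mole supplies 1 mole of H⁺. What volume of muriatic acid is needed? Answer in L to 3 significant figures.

373 L

Volume: 286,000 US gal × 3.785 L/gal = 1,082,510 L.
Alkalinity to neutralize: (179 − 92) = 87 mg/L as CaCO₃ × 1,082,510 L = 94,180 g as CaCO₃.
Equivalents of H⁺ required: 94,180 ÷ 50 g/eq = 1884 eq = 1884 mol HCl.
Mass of HCl: 1884 × 36.5 = 68,750 g.
Mass of 16.3% solution: 68,750 / 0.163 = 421,800 g.
Volume: 421,800 g ÷ 1.13 g/mL = 373,300 mL.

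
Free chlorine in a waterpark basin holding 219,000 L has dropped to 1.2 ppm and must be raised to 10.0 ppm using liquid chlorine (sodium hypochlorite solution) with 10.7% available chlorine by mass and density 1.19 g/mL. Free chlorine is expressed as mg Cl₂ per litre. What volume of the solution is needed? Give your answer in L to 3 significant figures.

15.1 L

Chlorine deficit: 10.0 − 1.2 = 8.8 ppm = 8.8 mg/L as Cl₂.
Cl₂ equivalent needed: 8.8 mg/L × 219,000 L = 1,927,000 mg = 1927 g.
Product at 10.7% available chlorine: 1927 / 0.107 = 18,010 g.
Volume at density 1.19 g/mL: 18,010 g ÷ 1.19 g/mL = 15,140 mL.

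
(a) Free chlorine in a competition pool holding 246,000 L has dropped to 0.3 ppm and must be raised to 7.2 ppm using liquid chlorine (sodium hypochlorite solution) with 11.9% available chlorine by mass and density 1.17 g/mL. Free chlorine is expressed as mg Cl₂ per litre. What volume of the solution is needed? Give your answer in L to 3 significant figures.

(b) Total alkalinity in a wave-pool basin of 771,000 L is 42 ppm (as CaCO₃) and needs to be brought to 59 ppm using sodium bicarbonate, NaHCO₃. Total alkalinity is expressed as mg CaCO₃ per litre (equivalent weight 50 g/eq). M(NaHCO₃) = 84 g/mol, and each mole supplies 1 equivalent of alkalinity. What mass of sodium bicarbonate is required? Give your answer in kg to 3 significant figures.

(a) 12.2 L; (b) 22.0 kg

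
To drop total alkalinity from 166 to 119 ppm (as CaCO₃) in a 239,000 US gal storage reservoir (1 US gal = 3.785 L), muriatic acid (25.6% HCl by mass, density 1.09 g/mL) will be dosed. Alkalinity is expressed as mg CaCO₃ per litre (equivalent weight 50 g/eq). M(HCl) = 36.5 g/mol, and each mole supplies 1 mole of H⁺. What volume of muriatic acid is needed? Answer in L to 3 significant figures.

Volume: 239,000 US gal × 3.785 L/gal = 904,615 L.
Alkalinity to neutralize: (166 − 119) = 47 mg/L as CaCO₃ × 904,615 L = 42,520 g as CaCO₃.
Equivalents of H⁺ required: 42,520 ÷ 50 g/eq = 850.3 eq = 850.3 mol HCl.
Mass of HCl: 850.3 × 36.5 = 31,040 g.
Mass of 25.6% solution: 31,040 / 0.256 = 121,200 g.
Volume: 121,200 g ÷ 1.09 g/mL = 111,200 mL.

111 L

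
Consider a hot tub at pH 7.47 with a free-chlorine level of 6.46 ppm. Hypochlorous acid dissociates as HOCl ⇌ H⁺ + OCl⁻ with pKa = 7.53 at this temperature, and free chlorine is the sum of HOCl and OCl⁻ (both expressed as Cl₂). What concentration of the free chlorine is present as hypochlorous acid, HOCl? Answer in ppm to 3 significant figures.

[OCl⁻]/[HOCl] = 10^(pH − pKa) = 10^(7.47 − 7.53) = 10^-0.06 = 0.871.
Fraction as HOCl = 1 / (1 + 0.871) = 0.5345.
HOCl = 0.5345 × 6.46 ppm = 3.453 ppm.

3.45 ppm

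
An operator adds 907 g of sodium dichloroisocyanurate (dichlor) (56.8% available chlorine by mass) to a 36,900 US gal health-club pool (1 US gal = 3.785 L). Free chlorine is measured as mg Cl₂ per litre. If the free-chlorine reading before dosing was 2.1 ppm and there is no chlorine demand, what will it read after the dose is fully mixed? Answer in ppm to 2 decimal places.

5.79 ppm

Volume: 36,900 US gal × 3.785 L/gal = 139,666 L.
Available chlorine delivered: 907 g × 0.568 = 515.2 g as Cl₂.
Concentration rise: 515.2 g / 139,666 L = 3.689 mg/L = 3.69 ppm.
Final FC: 2.1 + 3.69 = 5.79 ppm.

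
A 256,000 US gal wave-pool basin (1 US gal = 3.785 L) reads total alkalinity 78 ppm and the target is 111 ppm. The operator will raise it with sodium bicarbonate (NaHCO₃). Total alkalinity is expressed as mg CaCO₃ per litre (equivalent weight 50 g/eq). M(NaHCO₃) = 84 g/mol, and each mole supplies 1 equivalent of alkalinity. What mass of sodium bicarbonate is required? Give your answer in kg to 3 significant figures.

53.7 kg

Volume: 256,000 US gal × 3.785 L/gal = 968,960 L.
Alkalinity to add: (111 − 78) = 33 mg/L as CaCO₃ × 968,960 L = 31,980 g as CaCO₃.
Equivalents: 31,980 g ÷ 50 g/eq = 639.5 eq.
NaHCO₃ supplies 1 eq per mole → 639.5 mol.
Mass: 639.5 mol × 84 g/mol = 53,720 g.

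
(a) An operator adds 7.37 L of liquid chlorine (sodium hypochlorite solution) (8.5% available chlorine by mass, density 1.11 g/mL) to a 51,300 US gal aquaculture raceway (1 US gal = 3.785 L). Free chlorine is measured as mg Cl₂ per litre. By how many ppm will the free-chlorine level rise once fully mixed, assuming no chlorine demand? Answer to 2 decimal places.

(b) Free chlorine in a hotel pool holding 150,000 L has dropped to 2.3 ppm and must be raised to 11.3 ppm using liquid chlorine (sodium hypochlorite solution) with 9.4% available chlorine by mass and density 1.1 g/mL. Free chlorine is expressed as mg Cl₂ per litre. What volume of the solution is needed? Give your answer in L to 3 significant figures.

(a) 3.58 ppm; (b) 13.1 L

(a) Volume: 51,300 US gal × 3.785 L/gal = 194,170 L.
(a) Mass of solution: 7.37 L × 1000 mL/L × 1.11 g/mL = 8181 g.
(a) Available chlorine delivered: 8181 g × 0.085 = 695.4 g as Cl₂.
(a) Concentration rise: 695.4 g / 194,170 L = 3.581 mg/L = 3.58 ppm.

(b) Chlorine deficit: 11.3 − 2.3 = 9 ppm = 9 mg/L as Cl₂.
(b) Cl₂ equivalent needed: 9 mg/L × 150,000 L = 1,350,000 mg = 1350 g.
(b) Product at 9.4% available chlorine: 1350 / 0.094 = 14,360 g.
(b) Volume at density 1.1 g/mL: 14,360 g ÷ 1.1 g/mL = 13,060 mL.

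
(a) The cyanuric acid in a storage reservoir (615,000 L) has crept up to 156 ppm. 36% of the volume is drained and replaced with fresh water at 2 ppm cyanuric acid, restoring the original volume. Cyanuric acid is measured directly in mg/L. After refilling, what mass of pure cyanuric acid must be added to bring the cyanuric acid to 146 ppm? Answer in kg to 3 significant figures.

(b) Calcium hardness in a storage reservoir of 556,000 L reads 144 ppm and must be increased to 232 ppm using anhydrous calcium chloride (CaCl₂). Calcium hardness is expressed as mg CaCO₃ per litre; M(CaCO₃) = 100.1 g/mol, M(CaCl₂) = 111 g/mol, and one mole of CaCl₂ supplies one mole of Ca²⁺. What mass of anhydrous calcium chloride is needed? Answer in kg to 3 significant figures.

(a) 27.9 kg; (b) 54.3 kg

(a) After draining 36% and refilling: 156 × 0.64 + 2 × 0.36 = 100.56 ppm.
(a) Deficit to target: 146 − 100.56 = 45.44 mg/L.
(a) Mass: 45.44 mg/L × 615,000 L = 27,950 g cyanuric acid.

(b) Hardness to add: (232 − 144) = 88 mg/L as CaCO₃ × 556,000 L = 48,930 g as CaCO₃.
(b) Moles of Ca²⁺ (1 mol Ca²⁺ ≡ 1 mol CaCO₃): 48,930 / 100.1 g/mol = 488.8 mol.
(b) Mass of CaCl₂: 488.8 × 111 = 54,260 g.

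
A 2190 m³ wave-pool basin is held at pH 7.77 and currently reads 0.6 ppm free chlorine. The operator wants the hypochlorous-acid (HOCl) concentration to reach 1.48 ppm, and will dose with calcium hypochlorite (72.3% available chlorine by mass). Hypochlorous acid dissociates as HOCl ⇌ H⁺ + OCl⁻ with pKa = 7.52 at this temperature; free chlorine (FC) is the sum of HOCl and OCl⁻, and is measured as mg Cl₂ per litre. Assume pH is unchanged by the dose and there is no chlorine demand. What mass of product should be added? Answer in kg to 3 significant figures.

10.6 kg

Volume: 2190 m³ = 2,190,000 L.
[OCl⁻]/[HOCl] = 10^(pH − pKa) = 10^(7.77 − 7.52) = 1.778; fraction as HOCl = 1/(1 + 1.778) = 0.3599.
Free chlorine required for 1.48 ppm HOCl: 1.48 / 0.3599 = 4.112 ppm.
FC to add: 4.112 − 0.6 = 3.512 mg/L as Cl₂.
Cl₂ equivalent: 3.512 mg/L × 2,190,000 L = 7691 g.
Product at 72.3% available Cl: 7691 / 0.723 = 10,640 g.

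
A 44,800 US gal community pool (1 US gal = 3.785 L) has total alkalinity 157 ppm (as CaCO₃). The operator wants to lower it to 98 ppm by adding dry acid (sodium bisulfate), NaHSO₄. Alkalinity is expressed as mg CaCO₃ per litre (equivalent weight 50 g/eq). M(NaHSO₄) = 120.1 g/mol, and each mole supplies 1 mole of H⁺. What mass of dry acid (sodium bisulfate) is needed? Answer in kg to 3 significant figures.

24.0 kg

Volume: 44,800 US gal × 3.785 L/gal = 169,568 L.
Alkalinity to neutralize: (157 − 98) = 59 mg/L as CaCO₃ × 169,568 L = 10,000 g as CaCO₃.
Equivalents of H⁺ required: 10,000 ÷ 50 g/eq = 200.1 eq = 200.1 mol NaHSO₄.
Mass of NaHSO₄: 200.1 × 120.1 = 24,030 g.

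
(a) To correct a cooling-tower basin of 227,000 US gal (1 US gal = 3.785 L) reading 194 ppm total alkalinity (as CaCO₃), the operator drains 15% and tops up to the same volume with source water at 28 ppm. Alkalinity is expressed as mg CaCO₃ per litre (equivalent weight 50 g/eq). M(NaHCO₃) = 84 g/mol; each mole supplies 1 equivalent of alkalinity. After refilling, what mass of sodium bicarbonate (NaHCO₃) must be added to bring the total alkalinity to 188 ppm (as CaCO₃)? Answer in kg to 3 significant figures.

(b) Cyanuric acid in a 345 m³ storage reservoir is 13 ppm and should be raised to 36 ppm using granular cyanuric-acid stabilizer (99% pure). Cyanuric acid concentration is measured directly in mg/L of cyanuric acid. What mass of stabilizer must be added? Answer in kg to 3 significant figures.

(a) 27.3 kg; (b) 8.02 kg

(a) Volume: 227,000 US gal × 3.785 L/gal = 859,195 L.
(a) After draining 15% and refilling: 194 × 0.85 + 28 × 0.15 = 169.1 ppm.
(a) Deficit to target: 188 − 169.1 = 18.9 mg/L.
(a) As CaCO₃: 18.9 mg/L × 859,195 L = 16,240 g; ÷ 50 g/eq ÷ 1 = 324.8 mol NaHCO₃.
(a) Mass: 324.8 × 84 = 27,280 g.

(b) Volume: 345 m³ = 345,000 L.
(b) CYA to add: (36 − 13) = 23 mg/L × 345,000 L = 7935 g cyanuric acid.
(b) At 99% purity: 7935 / 0.99 = 8015 g product.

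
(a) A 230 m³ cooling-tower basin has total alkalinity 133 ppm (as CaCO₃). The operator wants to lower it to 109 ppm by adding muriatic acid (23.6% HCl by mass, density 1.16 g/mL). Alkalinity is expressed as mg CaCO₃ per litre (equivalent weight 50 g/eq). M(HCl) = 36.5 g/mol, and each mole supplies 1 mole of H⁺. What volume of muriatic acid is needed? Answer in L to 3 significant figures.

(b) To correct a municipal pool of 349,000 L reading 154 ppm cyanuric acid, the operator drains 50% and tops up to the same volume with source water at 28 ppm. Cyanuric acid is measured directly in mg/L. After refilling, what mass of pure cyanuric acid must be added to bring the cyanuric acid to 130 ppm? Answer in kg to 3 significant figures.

(a) Volume: 230 m³ = 230,000 L.
(a) Alkalinity to neutralize: (133 − 109) = 24 mg/L as CaCO₃ × 230,000 L = 5520 g as CaCO₃.
(a) Equivalents of H⁺ required: 5520 ÷ 50 g/eq = 110.4 eq = 110.4 mol HCl.
(a) Mass of HCl: 110.4 × 36.5 = 4030 g.
(a) Mass of 23.6% solution: 4030 / 0.236 = 17,070 g.
(a) Volume: 17,070 g ÷ 1.16 g/mL = 14,720 mL.

(b) After draining 50% and refilling: 154 × 0.50 + 28 × 0.50 = 91 ppm.
(b) Deficit to target: 130 − 91 = 39 mg/L.
(b) Mass: 39 mg/L × 349,000 L = 13,610 g cyanuric acid.

(a) 14.7 L; (b) 13.6 kg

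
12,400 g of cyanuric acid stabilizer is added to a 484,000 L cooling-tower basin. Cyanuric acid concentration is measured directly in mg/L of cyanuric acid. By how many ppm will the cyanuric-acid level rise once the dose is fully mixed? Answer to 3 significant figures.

Rise: 12,400 g / 484,000 L × 1000 = 25.62 mg/L.

25.6 ppm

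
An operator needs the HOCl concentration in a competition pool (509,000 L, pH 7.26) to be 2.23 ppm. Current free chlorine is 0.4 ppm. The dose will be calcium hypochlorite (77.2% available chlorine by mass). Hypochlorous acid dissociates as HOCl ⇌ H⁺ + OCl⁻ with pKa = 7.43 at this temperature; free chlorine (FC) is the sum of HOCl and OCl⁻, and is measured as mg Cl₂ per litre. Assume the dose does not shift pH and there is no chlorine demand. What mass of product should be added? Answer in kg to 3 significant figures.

[OCl⁻]/[HOCl] = 10^(pH − pKa) = 10^(7.26 − 7.43) = 0.6761; fraction as HOCl = 1/(1 + 0.6761) = 0.5966.
Free chlorine required for 2.23 ppm HOCl: 2.23 / 0.5966 = 3.738 ppm.
FC to add: 3.738 − 0.4 = 3.338 mg/L as Cl₂.
Cl₂ equivalent: 3.338 mg/L × 509,000 L = 1699 g.
Product at 77.2% available Cl: 1699 / 0.772 = 2201 g.

2.20 kg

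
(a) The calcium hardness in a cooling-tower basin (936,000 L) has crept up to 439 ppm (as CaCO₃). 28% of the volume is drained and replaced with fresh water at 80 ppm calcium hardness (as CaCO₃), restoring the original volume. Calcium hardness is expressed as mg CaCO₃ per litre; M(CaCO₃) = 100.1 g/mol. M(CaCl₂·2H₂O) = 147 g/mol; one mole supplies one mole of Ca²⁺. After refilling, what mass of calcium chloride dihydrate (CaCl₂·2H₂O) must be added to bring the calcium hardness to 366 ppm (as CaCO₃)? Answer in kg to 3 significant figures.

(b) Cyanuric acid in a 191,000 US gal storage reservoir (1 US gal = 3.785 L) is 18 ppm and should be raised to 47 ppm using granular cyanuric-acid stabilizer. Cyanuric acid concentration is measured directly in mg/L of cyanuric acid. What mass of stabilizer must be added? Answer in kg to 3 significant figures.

(a) After draining 28% and refilling: 439 × 0.72 + 80 × 0.28 = 338.48 ppm.
(a) Deficit to target: 366 − 338.48 = 27.52 mg/L.
(a) As CaCO₃: 27.52 mg/L × 936,000 L = 25,760 g; ÷ 100.1 = 257.3 mol Ca²⁺.
(a) Mass: 257.3 × 147 = 37,830 g.

(b) Volume: 191,000 US gal × 3.785 L/gal = 722,935 L.
(b) CYA to add: (47 − 18) = 29 mg/L × 722,935 L = 20,970 g cyanuric acid.

(a) 37.8 kg; (b) 21.0 kg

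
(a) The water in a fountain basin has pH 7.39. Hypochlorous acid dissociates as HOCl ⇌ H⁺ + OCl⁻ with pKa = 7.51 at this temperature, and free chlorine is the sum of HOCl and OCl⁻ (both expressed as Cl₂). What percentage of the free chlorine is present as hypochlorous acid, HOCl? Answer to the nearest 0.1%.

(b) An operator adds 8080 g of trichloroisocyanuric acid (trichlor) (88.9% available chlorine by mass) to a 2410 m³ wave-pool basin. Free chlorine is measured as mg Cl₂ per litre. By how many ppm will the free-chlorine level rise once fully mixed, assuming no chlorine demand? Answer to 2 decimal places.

(a) 56.9%; (b) 2.98 ppm

(a) [OCl⁻]/[HOCl] = 10^(pH − pKa) = 10^(7.39 − 7.51) = 10^-0.12 = 0.7586.
(a) Fraction as HOCl = 1 / (1 + 0.7586) = 0.5686.

(b) Volume: 2410 m³ = 2,410,000 L.
(b) Available chlorine delivered: 8080 g × 0.889 = 7183 g as Cl₂.
(b) Concentration rise: 7183 g / 2,410,000 L = 2.981 mg/L = 2.98 ppm.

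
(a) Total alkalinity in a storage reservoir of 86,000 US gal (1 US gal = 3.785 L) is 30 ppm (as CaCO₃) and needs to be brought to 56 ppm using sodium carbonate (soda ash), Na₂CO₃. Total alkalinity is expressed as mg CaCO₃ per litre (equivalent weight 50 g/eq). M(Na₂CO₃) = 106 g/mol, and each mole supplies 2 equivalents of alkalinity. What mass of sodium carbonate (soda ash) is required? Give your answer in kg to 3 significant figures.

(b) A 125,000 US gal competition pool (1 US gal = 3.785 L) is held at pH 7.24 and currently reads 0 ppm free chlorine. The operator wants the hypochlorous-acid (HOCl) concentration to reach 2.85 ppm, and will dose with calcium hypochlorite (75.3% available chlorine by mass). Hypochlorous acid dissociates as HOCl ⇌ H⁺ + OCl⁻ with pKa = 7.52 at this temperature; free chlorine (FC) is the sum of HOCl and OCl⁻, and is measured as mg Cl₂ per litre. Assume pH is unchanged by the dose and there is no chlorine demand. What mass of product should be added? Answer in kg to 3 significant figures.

(a) Volume: 86,000 US gal × 3.785 L/gal = 325,510 L.
(a) Alkalinity to add: (56 − 30) = 26 mg/L as CaCO₃ × 325,510 L = 8463 g as CaCO₃.
(a) Equivalents: 8463 g ÷ 50 g/eq = 169.3 eq.
(a) Each mole of Na₂CO₃ supplies 2 eq, so 169.3 / 2 = 84.63 mol.
(a) Mass: 84.63 mol × 106 g/mol = 8971 g.

(b) Volume: 125,000 US gal × 3.785 L/gal = 473,125 L.
(b) [OCl⁻]/[HOCl] = 10^(pH − pKa) = 10^(7.24 − 7.52) = 0.5248; fraction as HOCl = 1/(1 + 0.5248) = 0.6558.
(b) Free chlorine required for 2.85 ppm HOCl: 2.85 / 0.6558 = 4.346 ppm.
(b) FC to add: 4.346 − 0 = 4.346 mg/L as Cl₂.
(b) Cl₂ equivalent: 4.346 mg/L × 473,125 L = 2056 g.
(b) Product at 75.3% available Cl: 2056 / 0.753 = 2730 g.

(a) 8.97 kg; (b) 2.73 kg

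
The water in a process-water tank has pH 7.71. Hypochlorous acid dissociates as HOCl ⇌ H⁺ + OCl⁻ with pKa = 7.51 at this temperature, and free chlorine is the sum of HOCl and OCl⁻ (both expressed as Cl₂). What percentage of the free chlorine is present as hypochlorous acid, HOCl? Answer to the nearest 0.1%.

[OCl⁻]/[HOCl] = 10^(pH − pKa) = 10^(7.71 − 7.51) = 10^0.20 = 1.585.
Fraction as HOCl = 1 / (1 + 1.585) = 0.3869.

38.7%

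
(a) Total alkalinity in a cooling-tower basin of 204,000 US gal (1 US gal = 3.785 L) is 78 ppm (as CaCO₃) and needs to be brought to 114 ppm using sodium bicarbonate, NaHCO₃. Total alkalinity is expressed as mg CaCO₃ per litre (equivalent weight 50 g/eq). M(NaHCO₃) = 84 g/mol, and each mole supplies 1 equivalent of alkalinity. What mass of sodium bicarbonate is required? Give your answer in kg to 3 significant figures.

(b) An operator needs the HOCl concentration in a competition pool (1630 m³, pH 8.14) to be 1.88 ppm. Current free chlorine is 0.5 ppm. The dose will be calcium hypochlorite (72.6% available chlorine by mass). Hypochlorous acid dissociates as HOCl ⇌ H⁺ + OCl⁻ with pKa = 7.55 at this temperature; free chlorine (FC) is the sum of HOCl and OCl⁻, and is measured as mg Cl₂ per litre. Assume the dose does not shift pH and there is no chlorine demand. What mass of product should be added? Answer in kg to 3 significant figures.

(a) Volume: 204,000 US gal × 3.785 L/gal = 772,140 L.
(a) Alkalinity to add: (114 − 78) = 36 mg/L as CaCO₃ × 772,140 L = 27,800 g as CaCO₃.
(a) Equivalents: 27,800 g ÷ 50 g/eq = 555.9 eq.
(a) NaHCO₃ supplies 1 eq per mole → 555.9 mol.
(a) Mass: 555.9 mol × 84 g/mol = 46,700 g.

(b) Volume: 1630 m³ = 1,630,000 L.
(b) [OCl⁻]/[HOCl] = 10^(pH − pKa) = 10^(8.14 − 7.55) = 3.89; fraction as HOCl = 1/(1 + 3.89) = 0.2045.
(b) Free chlorine required for 1.88 ppm HOCl: 1.88 / 0.2045 = 9.194 ppm.
(b) FC to add: 9.194 − 0.5 = 8.694 mg/L as Cl₂.
(b) Cl₂ equivalent: 8.694 mg/L × 1,630,000 L = 14,170 g.
(b) Product at 72.6% available Cl: 14,170 / 0.726 = 19,520 g.

(a) 46.7 kg; (b) 19.5 kg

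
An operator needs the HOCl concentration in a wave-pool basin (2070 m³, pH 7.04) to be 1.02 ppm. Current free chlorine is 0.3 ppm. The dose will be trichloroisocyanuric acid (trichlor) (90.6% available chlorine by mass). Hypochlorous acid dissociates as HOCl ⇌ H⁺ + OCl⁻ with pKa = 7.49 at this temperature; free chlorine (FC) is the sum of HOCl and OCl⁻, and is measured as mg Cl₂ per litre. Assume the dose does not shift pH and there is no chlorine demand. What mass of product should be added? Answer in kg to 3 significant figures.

Volume: 2070 m³ = 2,070,000 L.
[OCl⁻]/[HOCl] = 10^(pH − pKa) = 10^(7.04 − 7.49) = 0.3548; fraction as HOCl = 1/(1 + 0.3548) = 0.7381.
Free chlorine required for 1.02 ppm HOCl: 1.02 / 0.7381 = 1.382 ppm.
FC to add: 1.382 − 0.3 = 1.082 mg/L as Cl₂.
Cl₂ equivalent: 1.082 mg/L × 2,070,000 L = 2240 g.
Product at 90.6% available Cl: 2240 / 0.906 = 2472 g.

2.47 kg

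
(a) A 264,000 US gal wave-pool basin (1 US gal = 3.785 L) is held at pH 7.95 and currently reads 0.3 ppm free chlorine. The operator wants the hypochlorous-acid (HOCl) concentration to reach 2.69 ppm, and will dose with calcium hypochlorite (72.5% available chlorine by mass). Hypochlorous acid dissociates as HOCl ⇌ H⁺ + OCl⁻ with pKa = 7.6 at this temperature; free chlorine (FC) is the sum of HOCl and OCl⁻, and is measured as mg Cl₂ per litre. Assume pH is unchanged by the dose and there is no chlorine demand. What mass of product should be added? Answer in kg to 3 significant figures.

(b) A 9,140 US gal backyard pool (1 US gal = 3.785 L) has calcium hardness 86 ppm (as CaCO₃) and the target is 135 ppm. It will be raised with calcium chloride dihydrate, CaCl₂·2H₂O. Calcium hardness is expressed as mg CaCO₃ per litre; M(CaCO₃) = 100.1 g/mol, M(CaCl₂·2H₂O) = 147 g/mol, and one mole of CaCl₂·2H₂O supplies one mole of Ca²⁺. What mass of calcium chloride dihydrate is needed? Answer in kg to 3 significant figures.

(a) Volume: 264,000 US gal × 3.785 L/gal = 999,240 L.
(a) [OCl⁻]/[HOCl] = 10^(pH − pKa) = 10^(7.95 − 7.6) = 2.239; fraction as HOCl = 1/(1 + 2.239) = 0.3088.
(a) Free chlorine required for 2.69 ppm HOCl: 2.69 / 0.3088 = 8.712 ppm.
(a) FC to add: 8.712 − 0.3 = 8.412 mg/L as Cl₂.
(a) Cl₂ equivalent: 8.412 mg/L × 999,240 L = 8406 g.
(a) Product at 72.5% available Cl: 8406 / 0.725 = 11,590 g.

(b) Volume: 9,140 US gal × 3.785 L/gal = 34,595 L.
(b) Hardness to add: (135 − 86) = 49 mg/L as CaCO₃ × 34,595 L = 1695 g as CaCO₃.
(b) Moles of Ca²⁺ (1 mol Ca²⁺ ≡ 1 mol CaCO₃): 1695 / 100.1 g/mol = 16.93 mol.
(b) Mass of CaCl₂·2H₂O: 16.93 × 147 = 2489 g.

(a) 11.6 kg; (b) 2.49 kg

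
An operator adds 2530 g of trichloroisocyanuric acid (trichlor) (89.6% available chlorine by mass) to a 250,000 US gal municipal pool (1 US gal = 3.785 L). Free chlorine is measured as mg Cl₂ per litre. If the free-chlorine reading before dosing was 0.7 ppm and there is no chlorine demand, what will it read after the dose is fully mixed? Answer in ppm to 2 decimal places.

Volume: 250,000 US gal × 3.785 L/gal = 946,250 L.
Available chlorine delivered: 2530 g × 0.896 = 2267 g as Cl₂.
Concentration rise: 2267 g / 946,250 L = 2.396 mg/L = 2.40 ppm.
Final FC: 0.7 + 2.40 = 3.10 ppm.

3.10 ppm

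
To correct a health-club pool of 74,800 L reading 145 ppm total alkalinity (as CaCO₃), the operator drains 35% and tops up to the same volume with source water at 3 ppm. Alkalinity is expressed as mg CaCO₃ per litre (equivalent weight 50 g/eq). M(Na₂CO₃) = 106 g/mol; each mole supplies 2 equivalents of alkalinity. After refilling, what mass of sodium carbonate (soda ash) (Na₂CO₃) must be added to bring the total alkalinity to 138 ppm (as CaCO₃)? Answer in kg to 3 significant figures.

After draining 35% and refilling: 145 × 0.65 + 3 × 0.35 = 95.3 ppm.
Deficit to target: 138 − 95.3 = 42.7 mg/L.
As CaCO₃: 42.7 mg/L × 74,800 L = 3194 g; ÷ 50 g/eq ÷ 2 = 31.94 mol Na₂CO₃.
Mass: 31.94 × 106 = 3386 g.

3.39 kg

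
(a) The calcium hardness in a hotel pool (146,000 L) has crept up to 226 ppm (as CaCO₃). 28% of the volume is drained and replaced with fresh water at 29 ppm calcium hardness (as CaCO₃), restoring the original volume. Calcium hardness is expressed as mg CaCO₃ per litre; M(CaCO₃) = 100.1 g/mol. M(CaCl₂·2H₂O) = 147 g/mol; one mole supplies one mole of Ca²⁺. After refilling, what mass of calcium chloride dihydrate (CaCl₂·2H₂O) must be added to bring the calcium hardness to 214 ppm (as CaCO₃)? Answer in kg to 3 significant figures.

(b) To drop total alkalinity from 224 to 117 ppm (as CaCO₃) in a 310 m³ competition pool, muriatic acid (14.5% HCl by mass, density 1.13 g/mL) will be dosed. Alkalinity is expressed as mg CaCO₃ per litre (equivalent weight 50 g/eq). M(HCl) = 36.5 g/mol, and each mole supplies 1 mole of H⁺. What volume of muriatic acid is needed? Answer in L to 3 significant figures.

(a) 9.25 kg; (b) 148 L

(a) After draining 28% and refilling: 226 × 0.72 + 29 × 0.28 = 170.84 ppm.
(a) Deficit to target: 214 − 170.84 = 43.16 mg/L.
(a) As CaCO₃: 43.16 mg/L × 146,000 L = 6301 g; ÷ 100.1 = 62.95 mol Ca²⁺.
(a) Mass: 62.95 × 147 = 9254 g.

(b) Volume: 310 m³ = 310,000 L.
(b) Alkalinity to neutralize: (224 − 117) = 107 mg/L as CaCO₃ × 310,000 L = 33,170 g as CaCO₃.
(b) Equivalents of H⁺ required: 33,170 ÷ 50 g/eq = 663.4 eq = 663.4 mol HCl.
(b) Mass of HCl: 663.4 × 36.5 = 24,210 g.
(b) Mass of 14.5% solution: 24,210 / 0.145 = 167,000 g.
(b) Volume: 167,000 g ÷ 1.13 g/mL = 147,800 mL.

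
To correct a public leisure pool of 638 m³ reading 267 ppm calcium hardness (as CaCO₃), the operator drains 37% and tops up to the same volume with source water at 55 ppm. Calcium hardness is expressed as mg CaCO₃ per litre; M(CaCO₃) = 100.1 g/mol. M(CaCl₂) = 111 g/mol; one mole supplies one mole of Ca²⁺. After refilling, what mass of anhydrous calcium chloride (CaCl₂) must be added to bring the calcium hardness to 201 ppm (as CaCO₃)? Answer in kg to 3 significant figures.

Volume: 638 m³ = 638,000 L.
After draining 37% and refilling: 267 × 0.63 + 55 × 0.37 = 188.56 ppm.
Deficit to target: 201 − 188.56 = 12.44 mg/L.
As CaCO₃: 12.44 mg/L × 638,000 L = 7937 g; ÷ 100.1 = 79.29 mol Ca²⁺.
Mass: 79.29 × 111 = 8801 g.

8.80 kg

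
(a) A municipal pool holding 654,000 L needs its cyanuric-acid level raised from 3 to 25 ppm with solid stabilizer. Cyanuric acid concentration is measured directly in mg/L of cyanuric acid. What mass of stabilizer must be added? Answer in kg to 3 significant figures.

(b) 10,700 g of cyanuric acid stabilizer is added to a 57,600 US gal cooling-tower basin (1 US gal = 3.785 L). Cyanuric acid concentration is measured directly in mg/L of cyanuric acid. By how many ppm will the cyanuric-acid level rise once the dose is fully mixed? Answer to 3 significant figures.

(a) CYA to add: (25 − 3) = 22 mg/L × 654,000 L = 14,390 g cyanuric acid.

(b) Volume: 57,600 US gal × 3.785 L/gal = 218,016 L.
(b) Rise: 10,700 g / 218,016 L × 1000 = 49.08 mg/L.

(a) 14.4 kg; (b) 49.1 ppm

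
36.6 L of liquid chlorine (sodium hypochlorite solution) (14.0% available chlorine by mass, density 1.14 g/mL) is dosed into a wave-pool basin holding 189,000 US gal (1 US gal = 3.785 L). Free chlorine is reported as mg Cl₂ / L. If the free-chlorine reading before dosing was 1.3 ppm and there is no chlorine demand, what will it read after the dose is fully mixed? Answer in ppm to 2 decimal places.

9.47 ppm

Volume: 189,000 US gal × 3.785 L/gal = 715,365 L.
Mass of solution: 36.6 L × 1000 mL/L × 1.14 g/mL = 41,720 g.
Available chlorine delivered: 41,720 g × 0.14 = 5841 g as Cl₂.
Concentration rise: 5841 g / 715,365 L = 8.166 mg/L = 8.17 ppm.
Final FC: 1.3 + 8.17 = 9.47 ppm.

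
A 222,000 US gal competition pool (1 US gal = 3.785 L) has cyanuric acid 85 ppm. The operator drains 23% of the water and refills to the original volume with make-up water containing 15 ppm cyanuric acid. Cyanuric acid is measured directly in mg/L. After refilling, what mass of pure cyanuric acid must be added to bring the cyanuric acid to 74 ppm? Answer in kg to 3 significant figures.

4.29 kg

Volume: 222,000 US gal × 3.785 L/gal = 840,270 L.
After draining 23% and refilling: 85 × 0.77 + 15 × 0.23 = 68.9 ppm.
Deficit to target: 74 − 68.9 = 5.1 mg/L.
Mass: 5.1 mg/L × 840,270 L = 4285 g cyanuric acid.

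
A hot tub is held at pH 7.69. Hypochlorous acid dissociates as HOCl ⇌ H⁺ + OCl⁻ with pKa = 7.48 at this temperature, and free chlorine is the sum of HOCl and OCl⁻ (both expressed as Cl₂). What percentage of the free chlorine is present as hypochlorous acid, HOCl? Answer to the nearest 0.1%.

38.1%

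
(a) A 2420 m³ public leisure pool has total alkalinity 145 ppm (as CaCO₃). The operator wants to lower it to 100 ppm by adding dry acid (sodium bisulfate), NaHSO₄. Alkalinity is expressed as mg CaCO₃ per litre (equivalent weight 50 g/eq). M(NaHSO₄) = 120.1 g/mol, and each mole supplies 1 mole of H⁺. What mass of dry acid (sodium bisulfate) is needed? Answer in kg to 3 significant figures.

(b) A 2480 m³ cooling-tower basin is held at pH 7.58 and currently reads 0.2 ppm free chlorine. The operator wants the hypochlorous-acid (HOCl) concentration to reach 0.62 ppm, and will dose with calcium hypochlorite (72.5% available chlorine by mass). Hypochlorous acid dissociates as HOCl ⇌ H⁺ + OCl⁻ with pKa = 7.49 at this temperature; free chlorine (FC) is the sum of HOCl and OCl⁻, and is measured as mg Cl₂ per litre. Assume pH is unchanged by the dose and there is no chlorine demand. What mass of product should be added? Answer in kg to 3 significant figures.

(a) Volume: 2420 m³ = 2,420,000 L.
(a) Alkalinity to neutralize: (145 − 100) = 45 mg/L as CaCO₃ × 2,420,000 L = 108,900 g as CaCO₃.
(a) Equivalents of H⁺ required: 108,900 ÷ 50 g/eq = 2178 eq = 2178 mol NaHSO₄.
(a) Mass of NaHSO₄: 2178 × 120.1 = 261,600 g.

(b) Volume: 2480 m³ = 2,480,000 L.
(b) [OCl⁻]/[HOCl] = 10^(pH − pKa) = 10^(7.58 − 7.49) = 1.23; fraction as HOCl = 1/(1 + 1.23) = 0.4484.
(b) Free chlorine required for 0.62 ppm HOCl: 0.62 / 0.4484 = 1.383 ppm.
(b) FC to add: 1.383 − 0.2 = 1.183 mg/L as Cl₂.
(b) Cl₂ equivalent: 1.183 mg/L × 2,480,000 L = 2933 g.
(b) Product at 72.5% available Cl: 2933 / 0.725 = 4046 g.

(a) 262 kg; (b) 4.05 kg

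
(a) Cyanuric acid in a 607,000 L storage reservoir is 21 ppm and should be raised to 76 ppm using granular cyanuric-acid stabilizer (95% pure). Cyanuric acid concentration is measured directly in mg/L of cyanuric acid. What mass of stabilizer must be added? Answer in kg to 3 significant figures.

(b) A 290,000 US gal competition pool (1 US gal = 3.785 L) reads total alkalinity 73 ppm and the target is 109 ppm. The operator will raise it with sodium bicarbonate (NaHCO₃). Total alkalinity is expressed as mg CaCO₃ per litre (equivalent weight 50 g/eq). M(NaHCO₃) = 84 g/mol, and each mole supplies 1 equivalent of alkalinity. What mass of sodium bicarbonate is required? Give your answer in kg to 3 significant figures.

(a) 35.1 kg; (b) 66.4 kg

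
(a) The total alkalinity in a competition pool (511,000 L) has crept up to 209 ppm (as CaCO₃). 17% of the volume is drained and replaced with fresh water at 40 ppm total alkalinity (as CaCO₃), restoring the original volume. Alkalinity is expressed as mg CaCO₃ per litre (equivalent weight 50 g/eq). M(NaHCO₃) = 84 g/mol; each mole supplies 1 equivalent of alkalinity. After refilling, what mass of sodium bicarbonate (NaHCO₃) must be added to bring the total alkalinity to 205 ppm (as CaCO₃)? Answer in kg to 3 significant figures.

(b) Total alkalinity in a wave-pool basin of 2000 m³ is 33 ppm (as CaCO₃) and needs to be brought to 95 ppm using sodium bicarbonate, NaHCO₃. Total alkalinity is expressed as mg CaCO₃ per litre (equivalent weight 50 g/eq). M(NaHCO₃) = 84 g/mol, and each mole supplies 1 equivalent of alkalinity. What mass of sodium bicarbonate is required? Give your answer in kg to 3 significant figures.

(a) After draining 17% and refilling: 209 × 0.83 + 40 × 0.17 = 180.27 ppm.
(a) Deficit to target: 205 − 180.27 = 24.73 mg/L.
(a) As CaCO₃: 24.73 mg/L × 511,000 L = 12,640 g; ÷ 50 g/eq ÷ 1 = 252.7 mol NaHCO₃.
(a) Mass: 252.7 × 84 = 21,230 g.

(b) Volume: 2000 m³ = 2,000,000 L.
(b) Alkalinity to add: (95 − 33) = 62 mg/L as CaCO₃ × 2,000,000 L = 124,000 g as CaCO₃.
(b) Equivalents: 124,000 g ÷ 50 g/eq = 2480 eq.
(b) NaHCO₃ supplies 1 eq per mole → 2480 mol.
(b) Mass: 2480 mol × 84 g/mol = 208,300 g.

(a) 21.2 kg; (b) 208 kg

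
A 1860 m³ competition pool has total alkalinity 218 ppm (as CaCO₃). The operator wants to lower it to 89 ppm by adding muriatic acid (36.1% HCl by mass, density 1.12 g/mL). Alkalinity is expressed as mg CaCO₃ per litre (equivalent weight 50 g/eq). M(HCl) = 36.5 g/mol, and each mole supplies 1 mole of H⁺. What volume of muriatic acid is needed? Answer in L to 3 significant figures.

Volume: 1860 m³ = 1,860,000 L.
Alkalinity to neutralize: (218 − 89) = 129 mg/L as CaCO₃ × 1,860,000 L = 239,900 g as CaCO₃.
Equivalents of H⁺ required: 239,900 ÷ 50 g/eq = 4799 eq = 4799 mol HCl.
Mass of HCl: 4799 × 36.5 = 175,200 g.
Mass of 36.1% solution: 175,200 / 0.361 = 485,200 g.
Volume: 485,200 g ÷ 1.12 g/mL = 433,200 mL.

433 L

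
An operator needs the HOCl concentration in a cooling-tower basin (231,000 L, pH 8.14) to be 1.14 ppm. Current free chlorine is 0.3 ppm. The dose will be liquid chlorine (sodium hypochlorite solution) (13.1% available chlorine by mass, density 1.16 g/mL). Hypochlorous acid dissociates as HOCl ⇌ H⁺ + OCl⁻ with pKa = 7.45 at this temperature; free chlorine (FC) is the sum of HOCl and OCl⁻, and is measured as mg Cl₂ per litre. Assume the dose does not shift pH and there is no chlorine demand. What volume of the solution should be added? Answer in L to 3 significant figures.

[OCl⁻]/[HOCl] = 10^(pH − pKa) = 10^(8.14 − 7.45) = 4.898; fraction as HOCl = 1/(1 + 4.898) = 0.1696.
Free chlorine required for 1.14 ppm HOCl: 1.14 / 0.1696 = 6.723 ppm.
FC to add: 6.723 − 0.3 = 6.423 mg/L as Cl₂.
Cl₂ equivalent: 6.423 mg/L × 231,000 L = 1484 g.
Product at 13.1% available Cl: 1484 / 0.131 = 11,330 g.
Volume: 11,330 g ÷ 1.16 g/mL = 9765 mL.

9.76 L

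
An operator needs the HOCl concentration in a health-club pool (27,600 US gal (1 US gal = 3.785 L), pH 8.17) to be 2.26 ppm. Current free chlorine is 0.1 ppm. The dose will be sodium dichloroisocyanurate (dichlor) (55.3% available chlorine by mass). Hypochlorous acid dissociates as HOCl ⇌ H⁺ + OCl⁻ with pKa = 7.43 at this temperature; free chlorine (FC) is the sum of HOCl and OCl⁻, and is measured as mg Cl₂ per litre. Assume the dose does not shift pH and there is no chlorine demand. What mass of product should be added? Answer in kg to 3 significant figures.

2.75 kg

Volume: 27,600 US gal × 3.785 L/gal = 104,466 L.
[OCl⁻]/[HOCl] = 10^(pH − pKa) = 10^(8.17 − 7.43) = 5.495; fraction as HOCl = 1/(1 + 5.495) = 0.154.
Free chlorine required for 2.26 ppm HOCl: 2.26 / 0.154 = 14.68 ppm.
FC to add: 14.68 − 0.1 = 14.58 mg/L as Cl₂.
Cl₂ equivalent: 14.58 mg/L × 104,466 L = 1523 g.
Product at 55.3% available Cl: 1523 / 0.553 = 2754 g.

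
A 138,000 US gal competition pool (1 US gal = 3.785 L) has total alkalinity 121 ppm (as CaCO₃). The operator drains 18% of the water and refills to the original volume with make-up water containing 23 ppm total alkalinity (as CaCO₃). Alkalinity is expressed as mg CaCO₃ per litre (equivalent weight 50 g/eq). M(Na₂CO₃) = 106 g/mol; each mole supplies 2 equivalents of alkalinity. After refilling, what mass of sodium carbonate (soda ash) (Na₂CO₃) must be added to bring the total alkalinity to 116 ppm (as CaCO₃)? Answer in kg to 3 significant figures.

7.00 kg

Volume: 138,000 US gal × 3.785 L/gal = 522,330 L.
After draining 18% and refilling: 121 × 0.82 + 23 × 0.18 = 103.36 ppm.
Deficit to target: 116 − 103.36 = 12.64 mg/L.
As CaCO₃: 12.64 mg/L × 522,330 L = 6602 g; ÷ 50 g/eq ÷ 2 = 66.02 mol Na₂CO₃.
Mass: 66.02 × 106 = 6998 g.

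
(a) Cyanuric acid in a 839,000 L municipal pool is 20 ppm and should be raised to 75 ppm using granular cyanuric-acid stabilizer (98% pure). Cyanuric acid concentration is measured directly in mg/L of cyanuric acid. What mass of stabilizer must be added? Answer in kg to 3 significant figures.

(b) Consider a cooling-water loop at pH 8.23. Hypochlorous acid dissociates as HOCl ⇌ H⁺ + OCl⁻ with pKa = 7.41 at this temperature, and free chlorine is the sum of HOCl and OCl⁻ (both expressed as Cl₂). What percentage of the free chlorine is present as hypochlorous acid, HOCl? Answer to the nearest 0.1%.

(a) CYA to add: (75 − 20) = 55 mg/L × 839,000 L = 46,140 g cyanuric acid.
(a) At 98% purity: 46,140 / 0.98 = 47,090 g product.

(b) [OCl⁻]/[HOCl] = 10^(pH − pKa) = 10^(8.23 − 7.41) = 10^0.82 = 6.607.
(b) Fraction as HOCl = 1 / (1 + 6.607) = 0.1315.

(a) 47.1 kg; (b) 13.1%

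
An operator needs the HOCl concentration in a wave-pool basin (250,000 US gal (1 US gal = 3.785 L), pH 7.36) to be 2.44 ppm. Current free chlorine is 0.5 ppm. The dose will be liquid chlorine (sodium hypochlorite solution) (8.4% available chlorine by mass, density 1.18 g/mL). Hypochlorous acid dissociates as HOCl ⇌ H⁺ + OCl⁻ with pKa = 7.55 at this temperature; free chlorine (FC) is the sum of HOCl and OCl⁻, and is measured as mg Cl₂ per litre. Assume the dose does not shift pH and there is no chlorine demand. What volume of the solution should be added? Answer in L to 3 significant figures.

33.6 L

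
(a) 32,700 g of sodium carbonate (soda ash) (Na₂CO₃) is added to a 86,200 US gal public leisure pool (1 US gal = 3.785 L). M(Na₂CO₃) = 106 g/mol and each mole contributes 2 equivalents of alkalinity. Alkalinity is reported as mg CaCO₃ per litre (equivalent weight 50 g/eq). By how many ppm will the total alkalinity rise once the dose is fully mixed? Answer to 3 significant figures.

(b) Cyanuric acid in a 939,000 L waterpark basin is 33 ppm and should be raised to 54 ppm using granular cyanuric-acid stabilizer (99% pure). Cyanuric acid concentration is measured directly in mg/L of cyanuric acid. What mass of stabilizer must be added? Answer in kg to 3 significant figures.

(a) 94.6 ppm; (b) 19.9 kg

(a) Volume: 86,200 US gal × 3.785 L/gal = 326,267 L.
(a) Moles of Na₂CO₃: 32,700 g ÷ 106 g/mol = 308.5 mol → 617 eq of alkalinity.
(a) As CaCO₃: 617 eq × 50 g/eq = 30,850 g.
(a) Rise: 30,850 g / 326,267 L × 1000 = 94.55 mg/L.

(b) CYA to add: (54 − 33) = 21 mg/L × 939,000 L = 19,720 g cyanuric acid.
(b) At 99% purity: 19,720 / 0.99 = 19,920 g product.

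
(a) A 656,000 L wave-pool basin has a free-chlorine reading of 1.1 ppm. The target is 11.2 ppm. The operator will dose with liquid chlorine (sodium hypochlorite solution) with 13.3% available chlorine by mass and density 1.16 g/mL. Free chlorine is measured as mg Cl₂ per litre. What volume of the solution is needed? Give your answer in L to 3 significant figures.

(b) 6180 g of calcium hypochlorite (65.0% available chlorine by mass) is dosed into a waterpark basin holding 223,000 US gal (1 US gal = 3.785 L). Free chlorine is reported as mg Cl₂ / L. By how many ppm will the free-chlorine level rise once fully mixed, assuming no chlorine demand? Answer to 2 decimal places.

(a) 42.9 L; (b) 4.76 ppm

(a) Chlorine deficit: 11.2 − 1.1 = 10.1 ppm = 10.1 mg/L as Cl₂.
(a) Cl₂ equivalent needed: 10.1 mg/L × 656,000 L = 6,626,000 mg = 6626 g.
(a) Product at 13.3% available chlorine: 6626 / 0.133 = 49,820 g.
(a) Volume at density 1.16 g/mL: 49,820 g ÷ 1.16 g/mL = 42,950 mL.

(b) Volume: 223,000 US gal × 3.785 L/gal = 844,055 L.
(b) Available chlorine delivered: 6180 g × 0.65 = 4017 g as Cl₂.
(b) Concentration rise: 4017 g / 844,055 L = 4.759 mg/L = 4.76 ppm.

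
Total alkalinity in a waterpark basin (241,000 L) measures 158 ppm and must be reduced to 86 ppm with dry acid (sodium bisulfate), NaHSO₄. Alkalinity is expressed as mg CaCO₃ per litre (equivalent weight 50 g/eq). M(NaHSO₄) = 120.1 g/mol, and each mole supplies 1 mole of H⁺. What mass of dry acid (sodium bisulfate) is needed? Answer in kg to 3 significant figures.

41.7 kg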